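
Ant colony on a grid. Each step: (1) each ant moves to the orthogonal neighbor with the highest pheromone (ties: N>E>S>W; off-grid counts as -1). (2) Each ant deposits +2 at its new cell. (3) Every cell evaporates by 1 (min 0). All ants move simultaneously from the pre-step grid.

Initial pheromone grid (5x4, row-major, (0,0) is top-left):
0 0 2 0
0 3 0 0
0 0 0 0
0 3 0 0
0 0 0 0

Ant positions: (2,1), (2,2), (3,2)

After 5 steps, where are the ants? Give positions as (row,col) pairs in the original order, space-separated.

Step 1: ant0:(2,1)->N->(1,1) | ant1:(2,2)->N->(1,2) | ant2:(3,2)->W->(3,1)
  grid max=4 at (1,1)
Step 2: ant0:(1,1)->E->(1,2) | ant1:(1,2)->W->(1,1) | ant2:(3,1)->N->(2,1)
  grid max=5 at (1,1)
Step 3: ant0:(1,2)->W->(1,1) | ant1:(1,1)->E->(1,2) | ant2:(2,1)->N->(1,1)
  grid max=8 at (1,1)
Step 4: ant0:(1,1)->E->(1,2) | ant1:(1,2)->W->(1,1) | ant2:(1,1)->E->(1,2)
  grid max=9 at (1,1)
Step 5: ant0:(1,2)->W->(1,1) | ant1:(1,1)->E->(1,2) | ant2:(1,2)->W->(1,1)
  grid max=12 at (1,1)

(1,1) (1,2) (1,1)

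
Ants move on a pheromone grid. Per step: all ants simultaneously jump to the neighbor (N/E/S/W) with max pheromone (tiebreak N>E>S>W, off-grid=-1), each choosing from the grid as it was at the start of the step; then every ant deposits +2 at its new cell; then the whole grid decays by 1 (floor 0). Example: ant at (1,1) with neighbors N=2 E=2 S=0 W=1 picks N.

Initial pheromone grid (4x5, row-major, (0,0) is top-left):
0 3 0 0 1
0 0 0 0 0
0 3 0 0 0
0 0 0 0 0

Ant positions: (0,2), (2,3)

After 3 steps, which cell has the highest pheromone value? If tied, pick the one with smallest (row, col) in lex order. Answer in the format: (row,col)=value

Answer: (0,1)=4

Derivation:
Step 1: ant0:(0,2)->W->(0,1) | ant1:(2,3)->N->(1,3)
  grid max=4 at (0,1)
Step 2: ant0:(0,1)->E->(0,2) | ant1:(1,3)->N->(0,3)
  grid max=3 at (0,1)
Step 3: ant0:(0,2)->W->(0,1) | ant1:(0,3)->W->(0,2)
  grid max=4 at (0,1)
Final grid:
  0 4 2 0 0
  0 0 0 0 0
  0 0 0 0 0
  0 0 0 0 0
Max pheromone 4 at (0,1)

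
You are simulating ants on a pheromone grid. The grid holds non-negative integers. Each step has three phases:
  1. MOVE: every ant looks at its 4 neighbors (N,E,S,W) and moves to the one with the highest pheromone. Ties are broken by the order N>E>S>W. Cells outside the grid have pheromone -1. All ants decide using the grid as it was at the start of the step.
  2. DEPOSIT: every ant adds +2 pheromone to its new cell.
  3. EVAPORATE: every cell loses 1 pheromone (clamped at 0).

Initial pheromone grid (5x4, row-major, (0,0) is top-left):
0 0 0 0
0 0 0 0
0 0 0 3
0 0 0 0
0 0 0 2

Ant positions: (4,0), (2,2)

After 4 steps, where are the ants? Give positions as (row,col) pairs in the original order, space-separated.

Step 1: ant0:(4,0)->N->(3,0) | ant1:(2,2)->E->(2,3)
  grid max=4 at (2,3)
Step 2: ant0:(3,0)->N->(2,0) | ant1:(2,3)->N->(1,3)
  grid max=3 at (2,3)
Step 3: ant0:(2,0)->N->(1,0) | ant1:(1,3)->S->(2,3)
  grid max=4 at (2,3)
Step 4: ant0:(1,0)->N->(0,0) | ant1:(2,3)->N->(1,3)
  grid max=3 at (2,3)

(0,0) (1,3)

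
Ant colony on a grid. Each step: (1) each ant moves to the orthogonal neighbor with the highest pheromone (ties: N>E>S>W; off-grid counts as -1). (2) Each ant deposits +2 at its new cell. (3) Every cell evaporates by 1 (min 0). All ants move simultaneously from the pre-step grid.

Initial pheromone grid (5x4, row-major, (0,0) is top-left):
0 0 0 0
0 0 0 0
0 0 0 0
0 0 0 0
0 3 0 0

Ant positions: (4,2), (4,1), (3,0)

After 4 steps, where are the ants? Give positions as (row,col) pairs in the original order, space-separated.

Step 1: ant0:(4,2)->W->(4,1) | ant1:(4,1)->N->(3,1) | ant2:(3,0)->N->(2,0)
  grid max=4 at (4,1)
Step 2: ant0:(4,1)->N->(3,1) | ant1:(3,1)->S->(4,1) | ant2:(2,0)->N->(1,0)
  grid max=5 at (4,1)
Step 3: ant0:(3,1)->S->(4,1) | ant1:(4,1)->N->(3,1) | ant2:(1,0)->N->(0,0)
  grid max=6 at (4,1)
Step 4: ant0:(4,1)->N->(3,1) | ant1:(3,1)->S->(4,1) | ant2:(0,0)->E->(0,1)
  grid max=7 at (4,1)

(3,1) (4,1) (0,1)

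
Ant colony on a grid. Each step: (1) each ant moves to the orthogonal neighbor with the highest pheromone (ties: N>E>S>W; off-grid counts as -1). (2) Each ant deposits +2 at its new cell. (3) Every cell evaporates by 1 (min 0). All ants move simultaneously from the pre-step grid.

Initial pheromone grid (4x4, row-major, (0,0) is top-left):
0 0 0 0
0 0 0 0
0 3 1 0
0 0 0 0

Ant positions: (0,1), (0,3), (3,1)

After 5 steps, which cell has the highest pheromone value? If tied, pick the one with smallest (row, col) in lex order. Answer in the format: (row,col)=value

Step 1: ant0:(0,1)->E->(0,2) | ant1:(0,3)->S->(1,3) | ant2:(3,1)->N->(2,1)
  grid max=4 at (2,1)
Step 2: ant0:(0,2)->E->(0,3) | ant1:(1,3)->N->(0,3) | ant2:(2,1)->N->(1,1)
  grid max=3 at (0,3)
Step 3: ant0:(0,3)->S->(1,3) | ant1:(0,3)->S->(1,3) | ant2:(1,1)->S->(2,1)
  grid max=4 at (2,1)
Step 4: ant0:(1,3)->N->(0,3) | ant1:(1,3)->N->(0,3) | ant2:(2,1)->N->(1,1)
  grid max=5 at (0,3)
Step 5: ant0:(0,3)->S->(1,3) | ant1:(0,3)->S->(1,3) | ant2:(1,1)->S->(2,1)
  grid max=5 at (1,3)
Final grid:
  0 0 0 4
  0 0 0 5
  0 4 0 0
  0 0 0 0
Max pheromone 5 at (1,3)

Answer: (1,3)=5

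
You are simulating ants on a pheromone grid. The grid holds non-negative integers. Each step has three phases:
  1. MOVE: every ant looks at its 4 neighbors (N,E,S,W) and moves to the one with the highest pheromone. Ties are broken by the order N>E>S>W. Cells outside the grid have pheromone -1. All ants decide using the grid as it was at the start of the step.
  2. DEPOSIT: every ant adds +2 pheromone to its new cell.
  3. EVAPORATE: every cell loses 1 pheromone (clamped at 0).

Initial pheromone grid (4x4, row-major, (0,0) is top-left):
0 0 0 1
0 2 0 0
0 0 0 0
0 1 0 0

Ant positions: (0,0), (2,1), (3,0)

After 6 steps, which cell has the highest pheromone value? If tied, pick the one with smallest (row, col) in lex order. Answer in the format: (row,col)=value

Step 1: ant0:(0,0)->E->(0,1) | ant1:(2,1)->N->(1,1) | ant2:(3,0)->E->(3,1)
  grid max=3 at (1,1)
Step 2: ant0:(0,1)->S->(1,1) | ant1:(1,1)->N->(0,1) | ant2:(3,1)->N->(2,1)
  grid max=4 at (1,1)
Step 3: ant0:(1,1)->N->(0,1) | ant1:(0,1)->S->(1,1) | ant2:(2,1)->N->(1,1)
  grid max=7 at (1,1)
Step 4: ant0:(0,1)->S->(1,1) | ant1:(1,1)->N->(0,1) | ant2:(1,1)->N->(0,1)
  grid max=8 at (1,1)
Step 5: ant0:(1,1)->N->(0,1) | ant1:(0,1)->S->(1,1) | ant2:(0,1)->S->(1,1)
  grid max=11 at (1,1)
Step 6: ant0:(0,1)->S->(1,1) | ant1:(1,1)->N->(0,1) | ant2:(1,1)->N->(0,1)
  grid max=12 at (1,1)
Final grid:
  0 10 0 0
  0 12 0 0
  0 0 0 0
  0 0 0 0
Max pheromone 12 at (1,1)

Answer: (1,1)=12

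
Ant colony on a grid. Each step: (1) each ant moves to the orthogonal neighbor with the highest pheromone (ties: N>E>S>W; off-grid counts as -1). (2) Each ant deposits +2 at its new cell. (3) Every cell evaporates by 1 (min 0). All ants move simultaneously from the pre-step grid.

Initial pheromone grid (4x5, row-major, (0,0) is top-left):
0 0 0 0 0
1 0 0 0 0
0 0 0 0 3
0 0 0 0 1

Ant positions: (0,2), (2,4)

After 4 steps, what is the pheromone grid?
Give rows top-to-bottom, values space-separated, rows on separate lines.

After step 1: ants at (0,3),(3,4)
  0 0 0 1 0
  0 0 0 0 0
  0 0 0 0 2
  0 0 0 0 2
After step 2: ants at (0,4),(2,4)
  0 0 0 0 1
  0 0 0 0 0
  0 0 0 0 3
  0 0 0 0 1
After step 3: ants at (1,4),(3,4)
  0 0 0 0 0
  0 0 0 0 1
  0 0 0 0 2
  0 0 0 0 2
After step 4: ants at (2,4),(2,4)
  0 0 0 0 0
  0 0 0 0 0
  0 0 0 0 5
  0 0 0 0 1

0 0 0 0 0
0 0 0 0 0
0 0 0 0 5
0 0 0 0 1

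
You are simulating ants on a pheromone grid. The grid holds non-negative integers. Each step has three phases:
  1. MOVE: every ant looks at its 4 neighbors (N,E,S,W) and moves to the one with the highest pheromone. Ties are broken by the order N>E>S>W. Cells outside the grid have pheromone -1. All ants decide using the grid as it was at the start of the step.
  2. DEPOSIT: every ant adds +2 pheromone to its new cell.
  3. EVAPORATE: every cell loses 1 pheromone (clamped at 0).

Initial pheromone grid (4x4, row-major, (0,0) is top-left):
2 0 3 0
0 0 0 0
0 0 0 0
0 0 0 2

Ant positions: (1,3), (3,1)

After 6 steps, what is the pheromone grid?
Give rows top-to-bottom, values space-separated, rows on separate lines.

After step 1: ants at (0,3),(2,1)
  1 0 2 1
  0 0 0 0
  0 1 0 0
  0 0 0 1
After step 2: ants at (0,2),(1,1)
  0 0 3 0
  0 1 0 0
  0 0 0 0
  0 0 0 0
After step 3: ants at (0,3),(0,1)
  0 1 2 1
  0 0 0 0
  0 0 0 0
  0 0 0 0
After step 4: ants at (0,2),(0,2)
  0 0 5 0
  0 0 0 0
  0 0 0 0
  0 0 0 0
After step 5: ants at (0,3),(0,3)
  0 0 4 3
  0 0 0 0
  0 0 0 0
  0 0 0 0
After step 6: ants at (0,2),(0,2)
  0 0 7 2
  0 0 0 0
  0 0 0 0
  0 0 0 0

0 0 7 2
0 0 0 0
0 0 0 0
0 0 0 0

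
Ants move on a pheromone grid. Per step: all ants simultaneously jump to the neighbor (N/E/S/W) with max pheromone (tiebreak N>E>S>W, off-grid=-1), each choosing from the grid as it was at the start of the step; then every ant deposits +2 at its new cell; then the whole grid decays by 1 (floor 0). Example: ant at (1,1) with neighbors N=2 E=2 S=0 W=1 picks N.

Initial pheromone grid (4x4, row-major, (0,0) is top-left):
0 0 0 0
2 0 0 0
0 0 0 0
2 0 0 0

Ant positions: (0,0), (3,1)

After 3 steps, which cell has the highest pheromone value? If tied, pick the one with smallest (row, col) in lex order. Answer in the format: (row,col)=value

Answer: (1,0)=5

Derivation:
Step 1: ant0:(0,0)->S->(1,0) | ant1:(3,1)->W->(3,0)
  grid max=3 at (1,0)
Step 2: ant0:(1,0)->N->(0,0) | ant1:(3,0)->N->(2,0)
  grid max=2 at (1,0)
Step 3: ant0:(0,0)->S->(1,0) | ant1:(2,0)->N->(1,0)
  grid max=5 at (1,0)
Final grid:
  0 0 0 0
  5 0 0 0
  0 0 0 0
  1 0 0 0
Max pheromone 5 at (1,0)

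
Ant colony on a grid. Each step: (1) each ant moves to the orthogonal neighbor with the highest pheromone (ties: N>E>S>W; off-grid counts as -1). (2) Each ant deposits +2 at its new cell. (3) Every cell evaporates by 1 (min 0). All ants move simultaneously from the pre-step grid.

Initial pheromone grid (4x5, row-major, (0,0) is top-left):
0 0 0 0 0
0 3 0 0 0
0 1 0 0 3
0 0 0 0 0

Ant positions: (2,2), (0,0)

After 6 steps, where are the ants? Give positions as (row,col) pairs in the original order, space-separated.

Step 1: ant0:(2,2)->W->(2,1) | ant1:(0,0)->E->(0,1)
  grid max=2 at (1,1)
Step 2: ant0:(2,1)->N->(1,1) | ant1:(0,1)->S->(1,1)
  grid max=5 at (1,1)
Step 3: ant0:(1,1)->S->(2,1) | ant1:(1,1)->S->(2,1)
  grid max=4 at (1,1)
Step 4: ant0:(2,1)->N->(1,1) | ant1:(2,1)->N->(1,1)
  grid max=7 at (1,1)
Step 5: ant0:(1,1)->S->(2,1) | ant1:(1,1)->S->(2,1)
  grid max=6 at (1,1)
Step 6: ant0:(2,1)->N->(1,1) | ant1:(2,1)->N->(1,1)
  grid max=9 at (1,1)

(1,1) (1,1)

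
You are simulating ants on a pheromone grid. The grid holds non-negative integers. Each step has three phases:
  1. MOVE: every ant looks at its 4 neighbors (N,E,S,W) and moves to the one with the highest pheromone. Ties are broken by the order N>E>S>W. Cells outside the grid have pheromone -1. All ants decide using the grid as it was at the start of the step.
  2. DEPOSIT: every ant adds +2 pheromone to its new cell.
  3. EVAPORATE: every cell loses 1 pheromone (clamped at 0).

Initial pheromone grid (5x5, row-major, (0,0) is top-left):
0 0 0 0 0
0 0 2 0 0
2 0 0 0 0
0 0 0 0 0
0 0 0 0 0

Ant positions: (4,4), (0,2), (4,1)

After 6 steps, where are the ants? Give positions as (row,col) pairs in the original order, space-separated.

Step 1: ant0:(4,4)->N->(3,4) | ant1:(0,2)->S->(1,2) | ant2:(4,1)->N->(3,1)
  grid max=3 at (1,2)
Step 2: ant0:(3,4)->N->(2,4) | ant1:(1,2)->N->(0,2) | ant2:(3,1)->N->(2,1)
  grid max=2 at (1,2)
Step 3: ant0:(2,4)->N->(1,4) | ant1:(0,2)->S->(1,2) | ant2:(2,1)->N->(1,1)
  grid max=3 at (1,2)
Step 4: ant0:(1,4)->N->(0,4) | ant1:(1,2)->W->(1,1) | ant2:(1,1)->E->(1,2)
  grid max=4 at (1,2)
Step 5: ant0:(0,4)->S->(1,4) | ant1:(1,1)->E->(1,2) | ant2:(1,2)->W->(1,1)
  grid max=5 at (1,2)
Step 6: ant0:(1,4)->N->(0,4) | ant1:(1,2)->W->(1,1) | ant2:(1,1)->E->(1,2)
  grid max=6 at (1,2)

(0,4) (1,1) (1,2)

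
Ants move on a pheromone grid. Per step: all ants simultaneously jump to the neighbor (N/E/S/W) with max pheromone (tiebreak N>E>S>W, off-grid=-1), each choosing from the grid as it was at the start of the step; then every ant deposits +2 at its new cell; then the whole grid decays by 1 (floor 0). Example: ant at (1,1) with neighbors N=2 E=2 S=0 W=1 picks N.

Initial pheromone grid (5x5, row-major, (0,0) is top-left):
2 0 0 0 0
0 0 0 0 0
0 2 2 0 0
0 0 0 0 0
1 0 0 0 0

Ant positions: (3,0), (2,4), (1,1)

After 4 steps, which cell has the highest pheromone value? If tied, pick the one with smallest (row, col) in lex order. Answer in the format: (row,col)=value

Answer: (2,1)=2

Derivation:
Step 1: ant0:(3,0)->S->(4,0) | ant1:(2,4)->N->(1,4) | ant2:(1,1)->S->(2,1)
  grid max=3 at (2,1)
Step 2: ant0:(4,0)->N->(3,0) | ant1:(1,4)->N->(0,4) | ant2:(2,1)->E->(2,2)
  grid max=2 at (2,1)
Step 3: ant0:(3,0)->S->(4,0) | ant1:(0,4)->S->(1,4) | ant2:(2,2)->W->(2,1)
  grid max=3 at (2,1)
Step 4: ant0:(4,0)->N->(3,0) | ant1:(1,4)->N->(0,4) | ant2:(2,1)->E->(2,2)
  grid max=2 at (2,1)
Final grid:
  0 0 0 0 1
  0 0 0 0 0
  0 2 2 0 0
  1 0 0 0 0
  1 0 0 0 0
Max pheromone 2 at (2,1)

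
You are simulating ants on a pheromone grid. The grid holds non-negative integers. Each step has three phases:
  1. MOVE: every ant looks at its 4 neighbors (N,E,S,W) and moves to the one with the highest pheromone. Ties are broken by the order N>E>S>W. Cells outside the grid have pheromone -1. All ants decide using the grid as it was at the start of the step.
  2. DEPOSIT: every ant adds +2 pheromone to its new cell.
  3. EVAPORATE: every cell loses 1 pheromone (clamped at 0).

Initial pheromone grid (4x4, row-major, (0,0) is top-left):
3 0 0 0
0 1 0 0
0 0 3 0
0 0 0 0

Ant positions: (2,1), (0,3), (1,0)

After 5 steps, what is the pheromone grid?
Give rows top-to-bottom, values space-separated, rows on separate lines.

After step 1: ants at (2,2),(1,3),(0,0)
  4 0 0 0
  0 0 0 1
  0 0 4 0
  0 0 0 0
After step 2: ants at (1,2),(0,3),(0,1)
  3 1 0 1
  0 0 1 0
  0 0 3 0
  0 0 0 0
After step 3: ants at (2,2),(1,3),(0,0)
  4 0 0 0
  0 0 0 1
  0 0 4 0
  0 0 0 0
After step 4: ants at (1,2),(0,3),(0,1)
  3 1 0 1
  0 0 1 0
  0 0 3 0
  0 0 0 0
After step 5: ants at (2,2),(1,3),(0,0)
  4 0 0 0
  0 0 0 1
  0 0 4 0
  0 0 0 0

4 0 0 0
0 0 0 1
0 0 4 0
0 0 0 0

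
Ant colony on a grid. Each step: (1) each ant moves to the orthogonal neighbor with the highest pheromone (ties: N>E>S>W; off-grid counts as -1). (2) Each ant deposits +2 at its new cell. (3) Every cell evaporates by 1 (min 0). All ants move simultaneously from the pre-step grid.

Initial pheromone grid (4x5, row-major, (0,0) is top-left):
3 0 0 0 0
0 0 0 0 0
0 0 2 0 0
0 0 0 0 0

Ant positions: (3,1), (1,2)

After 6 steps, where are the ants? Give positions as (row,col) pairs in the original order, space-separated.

Step 1: ant0:(3,1)->N->(2,1) | ant1:(1,2)->S->(2,2)
  grid max=3 at (2,2)
Step 2: ant0:(2,1)->E->(2,2) | ant1:(2,2)->W->(2,1)
  grid max=4 at (2,2)
Step 3: ant0:(2,2)->W->(2,1) | ant1:(2,1)->E->(2,2)
  grid max=5 at (2,2)
Step 4: ant0:(2,1)->E->(2,2) | ant1:(2,2)->W->(2,1)
  grid max=6 at (2,2)
Step 5: ant0:(2,2)->W->(2,1) | ant1:(2,1)->E->(2,2)
  grid max=7 at (2,2)
Step 6: ant0:(2,1)->E->(2,2) | ant1:(2,2)->W->(2,1)
  grid max=8 at (2,2)

(2,2) (2,1)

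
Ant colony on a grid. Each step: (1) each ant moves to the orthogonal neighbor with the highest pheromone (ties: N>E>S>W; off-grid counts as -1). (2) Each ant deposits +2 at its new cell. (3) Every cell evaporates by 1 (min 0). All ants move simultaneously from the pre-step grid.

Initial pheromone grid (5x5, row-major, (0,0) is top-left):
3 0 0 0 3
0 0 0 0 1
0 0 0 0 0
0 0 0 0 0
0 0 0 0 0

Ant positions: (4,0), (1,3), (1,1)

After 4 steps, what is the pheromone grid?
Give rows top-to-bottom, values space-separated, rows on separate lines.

After step 1: ants at (3,0),(1,4),(0,1)
  2 1 0 0 2
  0 0 0 0 2
  0 0 0 0 0
  1 0 0 0 0
  0 0 0 0 0
After step 2: ants at (2,0),(0,4),(0,0)
  3 0 0 0 3
  0 0 0 0 1
  1 0 0 0 0
  0 0 0 0 0
  0 0 0 0 0
After step 3: ants at (1,0),(1,4),(0,1)
  2 1 0 0 2
  1 0 0 0 2
  0 0 0 0 0
  0 0 0 0 0
  0 0 0 0 0
After step 4: ants at (0,0),(0,4),(0,0)
  5 0 0 0 3
  0 0 0 0 1
  0 0 0 0 0
  0 0 0 0 0
  0 0 0 0 0

5 0 0 0 3
0 0 0 0 1
0 0 0 0 0
0 0 0 0 0
0 0 0 0 0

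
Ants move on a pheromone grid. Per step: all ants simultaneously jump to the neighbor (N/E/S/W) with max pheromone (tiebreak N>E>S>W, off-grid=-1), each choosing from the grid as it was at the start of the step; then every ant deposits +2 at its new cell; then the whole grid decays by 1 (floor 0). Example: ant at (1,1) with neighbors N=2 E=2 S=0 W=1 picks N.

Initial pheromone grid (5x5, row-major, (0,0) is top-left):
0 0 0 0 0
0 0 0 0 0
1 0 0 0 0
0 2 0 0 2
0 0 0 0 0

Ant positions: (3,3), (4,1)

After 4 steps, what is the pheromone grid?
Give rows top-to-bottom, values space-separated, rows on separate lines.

After step 1: ants at (3,4),(3,1)
  0 0 0 0 0
  0 0 0 0 0
  0 0 0 0 0
  0 3 0 0 3
  0 0 0 0 0
After step 2: ants at (2,4),(2,1)
  0 0 0 0 0
  0 0 0 0 0
  0 1 0 0 1
  0 2 0 0 2
  0 0 0 0 0
After step 3: ants at (3,4),(3,1)
  0 0 0 0 0
  0 0 0 0 0
  0 0 0 0 0
  0 3 0 0 3
  0 0 0 0 0
After step 4: ants at (2,4),(2,1)
  0 0 0 0 0
  0 0 0 0 0
  0 1 0 0 1
  0 2 0 0 2
  0 0 0 0 0

0 0 0 0 0
0 0 0 0 0
0 1 0 0 1
0 2 0 0 2
0 0 0 0 0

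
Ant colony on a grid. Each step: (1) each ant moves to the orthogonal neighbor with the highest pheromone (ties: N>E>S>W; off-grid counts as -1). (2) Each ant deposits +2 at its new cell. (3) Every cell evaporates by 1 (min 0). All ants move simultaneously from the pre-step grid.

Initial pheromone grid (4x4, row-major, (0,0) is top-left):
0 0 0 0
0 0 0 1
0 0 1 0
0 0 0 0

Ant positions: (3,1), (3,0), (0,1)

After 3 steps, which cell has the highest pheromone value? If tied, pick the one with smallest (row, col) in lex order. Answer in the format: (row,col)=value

Step 1: ant0:(3,1)->N->(2,1) | ant1:(3,0)->N->(2,0) | ant2:(0,1)->E->(0,2)
  grid max=1 at (0,2)
Step 2: ant0:(2,1)->W->(2,0) | ant1:(2,0)->E->(2,1) | ant2:(0,2)->E->(0,3)
  grid max=2 at (2,0)
Step 3: ant0:(2,0)->E->(2,1) | ant1:(2,1)->W->(2,0) | ant2:(0,3)->S->(1,3)
  grid max=3 at (2,0)
Final grid:
  0 0 0 0
  0 0 0 1
  3 3 0 0
  0 0 0 0
Max pheromone 3 at (2,0)

Answer: (2,0)=3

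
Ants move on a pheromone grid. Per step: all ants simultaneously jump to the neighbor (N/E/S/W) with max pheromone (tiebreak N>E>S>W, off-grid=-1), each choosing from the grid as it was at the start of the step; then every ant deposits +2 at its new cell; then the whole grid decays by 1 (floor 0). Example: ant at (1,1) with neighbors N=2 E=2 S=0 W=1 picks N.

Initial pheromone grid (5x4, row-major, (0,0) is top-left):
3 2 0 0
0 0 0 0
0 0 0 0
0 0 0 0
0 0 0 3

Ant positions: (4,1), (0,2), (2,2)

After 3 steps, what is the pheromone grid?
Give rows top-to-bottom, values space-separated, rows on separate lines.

After step 1: ants at (3,1),(0,1),(1,2)
  2 3 0 0
  0 0 1 0
  0 0 0 0
  0 1 0 0
  0 0 0 2
After step 2: ants at (2,1),(0,0),(0,2)
  3 2 1 0
  0 0 0 0
  0 1 0 0
  0 0 0 0
  0 0 0 1
After step 3: ants at (1,1),(0,1),(0,1)
  2 5 0 0
  0 1 0 0
  0 0 0 0
  0 0 0 0
  0 0 0 0

2 5 0 0
0 1 0 0
0 0 0 0
0 0 0 0
0 0 0 0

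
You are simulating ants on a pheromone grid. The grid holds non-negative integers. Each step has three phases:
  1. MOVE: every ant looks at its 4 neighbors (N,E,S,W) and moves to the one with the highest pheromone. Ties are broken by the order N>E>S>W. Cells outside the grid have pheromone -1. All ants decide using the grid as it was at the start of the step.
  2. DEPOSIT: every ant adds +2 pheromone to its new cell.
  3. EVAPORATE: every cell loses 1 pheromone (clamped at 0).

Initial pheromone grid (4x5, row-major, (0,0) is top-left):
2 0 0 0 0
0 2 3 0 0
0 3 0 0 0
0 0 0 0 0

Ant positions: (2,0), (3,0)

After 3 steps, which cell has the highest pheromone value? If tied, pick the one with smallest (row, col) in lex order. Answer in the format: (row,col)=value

Answer: (2,1)=6

Derivation:
Step 1: ant0:(2,0)->E->(2,1) | ant1:(3,0)->N->(2,0)
  grid max=4 at (2,1)
Step 2: ant0:(2,1)->N->(1,1) | ant1:(2,0)->E->(2,1)
  grid max=5 at (2,1)
Step 3: ant0:(1,1)->S->(2,1) | ant1:(2,1)->N->(1,1)
  grid max=6 at (2,1)
Final grid:
  0 0 0 0 0
  0 3 0 0 0
  0 6 0 0 0
  0 0 0 0 0
Max pheromone 6 at (2,1)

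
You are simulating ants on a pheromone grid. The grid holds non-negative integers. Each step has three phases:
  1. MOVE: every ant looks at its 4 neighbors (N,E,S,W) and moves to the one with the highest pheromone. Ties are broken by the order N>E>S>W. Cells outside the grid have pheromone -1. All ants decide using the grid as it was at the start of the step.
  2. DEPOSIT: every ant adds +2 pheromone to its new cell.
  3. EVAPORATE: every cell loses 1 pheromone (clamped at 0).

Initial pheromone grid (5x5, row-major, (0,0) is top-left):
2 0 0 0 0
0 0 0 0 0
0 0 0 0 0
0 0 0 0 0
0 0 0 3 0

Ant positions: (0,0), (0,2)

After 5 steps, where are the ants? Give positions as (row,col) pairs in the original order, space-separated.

Step 1: ant0:(0,0)->E->(0,1) | ant1:(0,2)->E->(0,3)
  grid max=2 at (4,3)
Step 2: ant0:(0,1)->W->(0,0) | ant1:(0,3)->E->(0,4)
  grid max=2 at (0,0)
Step 3: ant0:(0,0)->E->(0,1) | ant1:(0,4)->S->(1,4)
  grid max=1 at (0,0)
Step 4: ant0:(0,1)->W->(0,0) | ant1:(1,4)->N->(0,4)
  grid max=2 at (0,0)
Step 5: ant0:(0,0)->E->(0,1) | ant1:(0,4)->S->(1,4)
  grid max=1 at (0,0)

(0,1) (1,4)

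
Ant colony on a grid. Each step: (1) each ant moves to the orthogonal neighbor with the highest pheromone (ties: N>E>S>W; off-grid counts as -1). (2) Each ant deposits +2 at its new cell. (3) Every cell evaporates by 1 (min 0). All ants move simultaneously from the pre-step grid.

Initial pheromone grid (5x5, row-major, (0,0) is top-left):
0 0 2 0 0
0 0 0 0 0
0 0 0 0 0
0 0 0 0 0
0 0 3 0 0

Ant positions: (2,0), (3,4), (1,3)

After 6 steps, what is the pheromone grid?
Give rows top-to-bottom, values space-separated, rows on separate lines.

After step 1: ants at (1,0),(2,4),(0,3)
  0 0 1 1 0
  1 0 0 0 0
  0 0 0 0 1
  0 0 0 0 0
  0 0 2 0 0
After step 2: ants at (0,0),(1,4),(0,2)
  1 0 2 0 0
  0 0 0 0 1
  0 0 0 0 0
  0 0 0 0 0
  0 0 1 0 0
After step 3: ants at (0,1),(0,4),(0,3)
  0 1 1 1 1
  0 0 0 0 0
  0 0 0 0 0
  0 0 0 0 0
  0 0 0 0 0
After step 4: ants at (0,2),(0,3),(0,4)
  0 0 2 2 2
  0 0 0 0 0
  0 0 0 0 0
  0 0 0 0 0
  0 0 0 0 0
After step 5: ants at (0,3),(0,4),(0,3)
  0 0 1 5 3
  0 0 0 0 0
  0 0 0 0 0
  0 0 0 0 0
  0 0 0 0 0
After step 6: ants at (0,4),(0,3),(0,4)
  0 0 0 6 6
  0 0 0 0 0
  0 0 0 0 0
  0 0 0 0 0
  0 0 0 0 0

0 0 0 6 6
0 0 0 0 0
0 0 0 0 0
0 0 0 0 0
0 0 0 0 0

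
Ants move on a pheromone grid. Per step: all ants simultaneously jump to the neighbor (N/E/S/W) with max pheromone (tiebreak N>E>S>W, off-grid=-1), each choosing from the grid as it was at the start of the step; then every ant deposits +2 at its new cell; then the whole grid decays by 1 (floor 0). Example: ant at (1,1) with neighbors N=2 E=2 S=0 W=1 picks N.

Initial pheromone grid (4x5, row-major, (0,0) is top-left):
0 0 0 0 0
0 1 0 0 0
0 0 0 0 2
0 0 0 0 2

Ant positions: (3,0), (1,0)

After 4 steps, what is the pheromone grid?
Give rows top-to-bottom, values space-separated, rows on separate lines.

After step 1: ants at (2,0),(1,1)
  0 0 0 0 0
  0 2 0 0 0
  1 0 0 0 1
  0 0 0 0 1
After step 2: ants at (1,0),(0,1)
  0 1 0 0 0
  1 1 0 0 0
  0 0 0 0 0
  0 0 0 0 0
After step 3: ants at (1,1),(1,1)
  0 0 0 0 0
  0 4 0 0 0
  0 0 0 0 0
  0 0 0 0 0
After step 4: ants at (0,1),(0,1)
  0 3 0 0 0
  0 3 0 0 0
  0 0 0 0 0
  0 0 0 0 0

0 3 0 0 0
0 3 0 0 0
0 0 0 0 0
0 0 0 0 0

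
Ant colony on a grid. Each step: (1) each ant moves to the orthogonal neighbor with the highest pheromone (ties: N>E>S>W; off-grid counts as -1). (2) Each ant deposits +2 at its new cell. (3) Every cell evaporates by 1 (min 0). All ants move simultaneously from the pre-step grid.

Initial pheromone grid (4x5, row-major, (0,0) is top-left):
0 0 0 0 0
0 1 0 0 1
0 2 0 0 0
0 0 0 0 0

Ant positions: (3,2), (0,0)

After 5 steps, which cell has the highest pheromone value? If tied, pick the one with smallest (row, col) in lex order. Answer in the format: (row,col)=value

Step 1: ant0:(3,2)->N->(2,2) | ant1:(0,0)->E->(0,1)
  grid max=1 at (0,1)
Step 2: ant0:(2,2)->W->(2,1) | ant1:(0,1)->E->(0,2)
  grid max=2 at (2,1)
Step 3: ant0:(2,1)->N->(1,1) | ant1:(0,2)->E->(0,3)
  grid max=1 at (0,3)
Step 4: ant0:(1,1)->S->(2,1) | ant1:(0,3)->E->(0,4)
  grid max=2 at (2,1)
Step 5: ant0:(2,1)->N->(1,1) | ant1:(0,4)->S->(1,4)
  grid max=1 at (1,1)
Final grid:
  0 0 0 0 0
  0 1 0 0 1
  0 1 0 0 0
  0 0 0 0 0
Max pheromone 1 at (1,1)

Answer: (1,1)=1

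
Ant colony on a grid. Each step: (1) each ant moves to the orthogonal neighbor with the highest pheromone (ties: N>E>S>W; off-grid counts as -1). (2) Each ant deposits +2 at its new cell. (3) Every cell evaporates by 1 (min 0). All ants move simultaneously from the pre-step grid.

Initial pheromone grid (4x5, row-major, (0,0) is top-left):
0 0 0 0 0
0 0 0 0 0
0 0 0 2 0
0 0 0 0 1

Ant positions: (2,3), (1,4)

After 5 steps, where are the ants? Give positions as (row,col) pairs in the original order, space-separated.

Step 1: ant0:(2,3)->N->(1,3) | ant1:(1,4)->N->(0,4)
  grid max=1 at (0,4)
Step 2: ant0:(1,3)->S->(2,3) | ant1:(0,4)->S->(1,4)
  grid max=2 at (2,3)
Step 3: ant0:(2,3)->N->(1,3) | ant1:(1,4)->N->(0,4)
  grid max=1 at (0,4)
Step 4: ant0:(1,3)->S->(2,3) | ant1:(0,4)->S->(1,4)
  grid max=2 at (2,3)
Step 5: ant0:(2,3)->N->(1,3) | ant1:(1,4)->N->(0,4)
  grid max=1 at (0,4)

(1,3) (0,4)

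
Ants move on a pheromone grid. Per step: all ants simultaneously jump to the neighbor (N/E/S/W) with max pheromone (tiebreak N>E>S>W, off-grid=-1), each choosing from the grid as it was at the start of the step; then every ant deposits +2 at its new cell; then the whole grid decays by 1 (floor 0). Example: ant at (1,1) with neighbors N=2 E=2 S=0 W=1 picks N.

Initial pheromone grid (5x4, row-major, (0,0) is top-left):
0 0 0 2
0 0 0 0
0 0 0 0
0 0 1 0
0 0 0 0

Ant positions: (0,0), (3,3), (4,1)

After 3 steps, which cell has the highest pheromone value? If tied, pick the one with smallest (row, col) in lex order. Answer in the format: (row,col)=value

Step 1: ant0:(0,0)->E->(0,1) | ant1:(3,3)->W->(3,2) | ant2:(4,1)->N->(3,1)
  grid max=2 at (3,2)
Step 2: ant0:(0,1)->E->(0,2) | ant1:(3,2)->W->(3,1) | ant2:(3,1)->E->(3,2)
  grid max=3 at (3,2)
Step 3: ant0:(0,2)->E->(0,3) | ant1:(3,1)->E->(3,2) | ant2:(3,2)->W->(3,1)
  grid max=4 at (3,2)
Final grid:
  0 0 0 1
  0 0 0 0
  0 0 0 0
  0 3 4 0
  0 0 0 0
Max pheromone 4 at (3,2)

Answer: (3,2)=4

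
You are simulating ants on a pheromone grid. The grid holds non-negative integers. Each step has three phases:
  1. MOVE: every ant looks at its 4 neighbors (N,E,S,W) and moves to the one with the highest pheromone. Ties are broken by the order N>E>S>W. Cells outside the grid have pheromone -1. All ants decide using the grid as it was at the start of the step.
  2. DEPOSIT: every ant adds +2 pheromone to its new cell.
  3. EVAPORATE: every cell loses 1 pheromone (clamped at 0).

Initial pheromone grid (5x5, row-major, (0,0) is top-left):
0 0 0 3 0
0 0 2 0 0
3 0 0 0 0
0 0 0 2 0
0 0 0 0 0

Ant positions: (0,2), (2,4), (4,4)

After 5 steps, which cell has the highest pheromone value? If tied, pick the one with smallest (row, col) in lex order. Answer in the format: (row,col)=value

Step 1: ant0:(0,2)->E->(0,3) | ant1:(2,4)->N->(1,4) | ant2:(4,4)->N->(3,4)
  grid max=4 at (0,3)
Step 2: ant0:(0,3)->E->(0,4) | ant1:(1,4)->N->(0,4) | ant2:(3,4)->W->(3,3)
  grid max=3 at (0,3)
Step 3: ant0:(0,4)->W->(0,3) | ant1:(0,4)->W->(0,3) | ant2:(3,3)->N->(2,3)
  grid max=6 at (0,3)
Step 4: ant0:(0,3)->E->(0,4) | ant1:(0,3)->E->(0,4) | ant2:(2,3)->S->(3,3)
  grid max=5 at (0,3)
Step 5: ant0:(0,4)->W->(0,3) | ant1:(0,4)->W->(0,3) | ant2:(3,3)->N->(2,3)
  grid max=8 at (0,3)
Final grid:
  0 0 0 8 4
  0 0 0 0 0
  0 0 0 1 0
  0 0 0 1 0
  0 0 0 0 0
Max pheromone 8 at (0,3)

Answer: (0,3)=8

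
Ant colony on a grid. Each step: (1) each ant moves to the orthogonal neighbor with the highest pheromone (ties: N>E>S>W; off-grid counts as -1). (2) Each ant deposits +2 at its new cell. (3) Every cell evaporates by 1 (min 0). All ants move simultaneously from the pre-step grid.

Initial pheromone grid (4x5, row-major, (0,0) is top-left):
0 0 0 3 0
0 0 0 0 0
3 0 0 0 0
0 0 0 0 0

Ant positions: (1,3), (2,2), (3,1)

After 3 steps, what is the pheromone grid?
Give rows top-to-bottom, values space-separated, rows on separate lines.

After step 1: ants at (0,3),(1,2),(2,1)
  0 0 0 4 0
  0 0 1 0 0
  2 1 0 0 0
  0 0 0 0 0
After step 2: ants at (0,4),(0,2),(2,0)
  0 0 1 3 1
  0 0 0 0 0
  3 0 0 0 0
  0 0 0 0 0
After step 3: ants at (0,3),(0,3),(1,0)
  0 0 0 6 0
  1 0 0 0 0
  2 0 0 0 0
  0 0 0 0 0

0 0 0 6 0
1 0 0 0 0
2 0 0 0 0
0 0 0 0 0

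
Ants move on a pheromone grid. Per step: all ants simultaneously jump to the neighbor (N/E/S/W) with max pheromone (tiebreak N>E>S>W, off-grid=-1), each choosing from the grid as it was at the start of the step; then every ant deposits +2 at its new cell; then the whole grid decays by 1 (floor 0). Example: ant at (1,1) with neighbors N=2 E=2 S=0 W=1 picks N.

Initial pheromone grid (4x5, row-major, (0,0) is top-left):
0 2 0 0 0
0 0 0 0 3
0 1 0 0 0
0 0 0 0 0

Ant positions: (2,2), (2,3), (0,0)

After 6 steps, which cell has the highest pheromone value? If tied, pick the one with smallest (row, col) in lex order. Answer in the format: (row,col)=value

Step 1: ant0:(2,2)->W->(2,1) | ant1:(2,3)->N->(1,3) | ant2:(0,0)->E->(0,1)
  grid max=3 at (0,1)
Step 2: ant0:(2,1)->N->(1,1) | ant1:(1,3)->E->(1,4) | ant2:(0,1)->E->(0,2)
  grid max=3 at (1,4)
Step 3: ant0:(1,1)->N->(0,1) | ant1:(1,4)->N->(0,4) | ant2:(0,2)->W->(0,1)
  grid max=5 at (0,1)
Step 4: ant0:(0,1)->E->(0,2) | ant1:(0,4)->S->(1,4) | ant2:(0,1)->E->(0,2)
  grid max=4 at (0,1)
Step 5: ant0:(0,2)->W->(0,1) | ant1:(1,4)->N->(0,4) | ant2:(0,2)->W->(0,1)
  grid max=7 at (0,1)
Step 6: ant0:(0,1)->E->(0,2) | ant1:(0,4)->S->(1,4) | ant2:(0,1)->E->(0,2)
  grid max=6 at (0,1)
Final grid:
  0 6 5 0 0
  0 0 0 0 3
  0 0 0 0 0
  0 0 0 0 0
Max pheromone 6 at (0,1)

Answer: (0,1)=6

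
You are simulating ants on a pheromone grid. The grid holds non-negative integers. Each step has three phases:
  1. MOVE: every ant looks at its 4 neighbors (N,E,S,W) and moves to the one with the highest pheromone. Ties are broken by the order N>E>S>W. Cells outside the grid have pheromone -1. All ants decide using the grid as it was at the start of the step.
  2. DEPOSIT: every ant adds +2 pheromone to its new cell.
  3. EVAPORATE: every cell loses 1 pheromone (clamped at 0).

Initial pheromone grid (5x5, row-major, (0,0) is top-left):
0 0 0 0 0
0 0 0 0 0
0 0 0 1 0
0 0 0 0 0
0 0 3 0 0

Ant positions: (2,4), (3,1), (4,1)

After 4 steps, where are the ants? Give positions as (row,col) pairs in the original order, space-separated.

Step 1: ant0:(2,4)->W->(2,3) | ant1:(3,1)->N->(2,1) | ant2:(4,1)->E->(4,2)
  grid max=4 at (4,2)
Step 2: ant0:(2,3)->N->(1,3) | ant1:(2,1)->N->(1,1) | ant2:(4,2)->N->(3,2)
  grid max=3 at (4,2)
Step 3: ant0:(1,3)->S->(2,3) | ant1:(1,1)->N->(0,1) | ant2:(3,2)->S->(4,2)
  grid max=4 at (4,2)
Step 4: ant0:(2,3)->N->(1,3) | ant1:(0,1)->E->(0,2) | ant2:(4,2)->N->(3,2)
  grid max=3 at (4,2)

(1,3) (0,2) (3,2)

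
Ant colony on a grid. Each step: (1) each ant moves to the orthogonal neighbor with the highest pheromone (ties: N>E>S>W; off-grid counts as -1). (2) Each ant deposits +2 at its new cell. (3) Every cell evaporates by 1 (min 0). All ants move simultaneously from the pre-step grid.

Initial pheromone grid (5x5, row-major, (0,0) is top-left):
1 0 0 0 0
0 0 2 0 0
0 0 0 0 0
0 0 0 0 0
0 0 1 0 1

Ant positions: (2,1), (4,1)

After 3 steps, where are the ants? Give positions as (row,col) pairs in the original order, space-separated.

Step 1: ant0:(2,1)->N->(1,1) | ant1:(4,1)->E->(4,2)
  grid max=2 at (4,2)
Step 2: ant0:(1,1)->E->(1,2) | ant1:(4,2)->N->(3,2)
  grid max=2 at (1,2)
Step 3: ant0:(1,2)->N->(0,2) | ant1:(3,2)->S->(4,2)
  grid max=2 at (4,2)

(0,2) (4,2)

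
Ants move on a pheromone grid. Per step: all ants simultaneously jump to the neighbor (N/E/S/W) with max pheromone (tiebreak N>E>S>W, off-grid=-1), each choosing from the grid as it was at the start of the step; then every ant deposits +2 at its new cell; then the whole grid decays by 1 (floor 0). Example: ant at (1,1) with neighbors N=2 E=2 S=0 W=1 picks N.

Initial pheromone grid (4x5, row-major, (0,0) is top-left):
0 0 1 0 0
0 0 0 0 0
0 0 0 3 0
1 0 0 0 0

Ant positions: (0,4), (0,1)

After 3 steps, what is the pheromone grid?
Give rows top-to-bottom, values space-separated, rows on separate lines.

After step 1: ants at (1,4),(0,2)
  0 0 2 0 0
  0 0 0 0 1
  0 0 0 2 0
  0 0 0 0 0
After step 2: ants at (0,4),(0,3)
  0 0 1 1 1
  0 0 0 0 0
  0 0 0 1 0
  0 0 0 0 0
After step 3: ants at (0,3),(0,4)
  0 0 0 2 2
  0 0 0 0 0
  0 0 0 0 0
  0 0 0 0 0

0 0 0 2 2
0 0 0 0 0
0 0 0 0 0
0 0 0 0 0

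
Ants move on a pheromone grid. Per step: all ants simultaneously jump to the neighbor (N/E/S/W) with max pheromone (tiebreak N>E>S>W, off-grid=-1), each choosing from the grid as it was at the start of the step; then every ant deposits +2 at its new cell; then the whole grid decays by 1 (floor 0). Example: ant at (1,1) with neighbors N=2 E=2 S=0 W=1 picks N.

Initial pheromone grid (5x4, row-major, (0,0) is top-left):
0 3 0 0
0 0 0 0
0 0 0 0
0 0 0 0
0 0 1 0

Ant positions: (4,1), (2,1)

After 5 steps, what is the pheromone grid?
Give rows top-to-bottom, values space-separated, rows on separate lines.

After step 1: ants at (4,2),(1,1)
  0 2 0 0
  0 1 0 0
  0 0 0 0
  0 0 0 0
  0 0 2 0
After step 2: ants at (3,2),(0,1)
  0 3 0 0
  0 0 0 0
  0 0 0 0
  0 0 1 0
  0 0 1 0
After step 3: ants at (4,2),(0,2)
  0 2 1 0
  0 0 0 0
  0 0 0 0
  0 0 0 0
  0 0 2 0
After step 4: ants at (3,2),(0,1)
  0 3 0 0
  0 0 0 0
  0 0 0 0
  0 0 1 0
  0 0 1 0
After step 5: ants at (4,2),(0,2)
  0 2 1 0
  0 0 0 0
  0 0 0 0
  0 0 0 0
  0 0 2 0

0 2 1 0
0 0 0 0
0 0 0 0
0 0 0 0
0 0 2 0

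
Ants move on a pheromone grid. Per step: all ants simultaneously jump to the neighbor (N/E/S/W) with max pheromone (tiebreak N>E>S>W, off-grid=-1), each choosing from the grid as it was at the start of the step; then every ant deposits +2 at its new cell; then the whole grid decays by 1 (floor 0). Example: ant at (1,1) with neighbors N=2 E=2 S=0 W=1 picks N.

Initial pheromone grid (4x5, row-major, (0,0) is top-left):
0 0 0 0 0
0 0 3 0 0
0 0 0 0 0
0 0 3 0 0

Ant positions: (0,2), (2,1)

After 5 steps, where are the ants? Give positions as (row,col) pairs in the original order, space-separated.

Step 1: ant0:(0,2)->S->(1,2) | ant1:(2,1)->N->(1,1)
  grid max=4 at (1,2)
Step 2: ant0:(1,2)->W->(1,1) | ant1:(1,1)->E->(1,2)
  grid max=5 at (1,2)
Step 3: ant0:(1,1)->E->(1,2) | ant1:(1,2)->W->(1,1)
  grid max=6 at (1,2)
Step 4: ant0:(1,2)->W->(1,1) | ant1:(1,1)->E->(1,2)
  grid max=7 at (1,2)
Step 5: ant0:(1,1)->E->(1,2) | ant1:(1,2)->W->(1,1)
  grid max=8 at (1,2)

(1,2) (1,1)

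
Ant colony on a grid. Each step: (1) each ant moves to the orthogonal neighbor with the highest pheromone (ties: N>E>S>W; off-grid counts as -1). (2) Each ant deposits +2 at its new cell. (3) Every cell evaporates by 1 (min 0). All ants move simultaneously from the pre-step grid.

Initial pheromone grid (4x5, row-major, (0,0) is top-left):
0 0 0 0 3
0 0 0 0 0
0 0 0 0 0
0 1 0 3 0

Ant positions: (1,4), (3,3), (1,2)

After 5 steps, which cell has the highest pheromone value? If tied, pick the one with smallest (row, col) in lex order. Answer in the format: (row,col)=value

Answer: (0,4)=8

Derivation:
Step 1: ant0:(1,4)->N->(0,4) | ant1:(3,3)->N->(2,3) | ant2:(1,2)->N->(0,2)
  grid max=4 at (0,4)
Step 2: ant0:(0,4)->S->(1,4) | ant1:(2,3)->S->(3,3) | ant2:(0,2)->E->(0,3)
  grid max=3 at (0,4)
Step 3: ant0:(1,4)->N->(0,4) | ant1:(3,3)->N->(2,3) | ant2:(0,3)->E->(0,4)
  grid max=6 at (0,4)
Step 4: ant0:(0,4)->S->(1,4) | ant1:(2,3)->S->(3,3) | ant2:(0,4)->S->(1,4)
  grid max=5 at (0,4)
Step 5: ant0:(1,4)->N->(0,4) | ant1:(3,3)->N->(2,3) | ant2:(1,4)->N->(0,4)
  grid max=8 at (0,4)
Final grid:
  0 0 0 0 8
  0 0 0 0 2
  0 0 0 1 0
  0 0 0 2 0
Max pheromone 8 at (0,4)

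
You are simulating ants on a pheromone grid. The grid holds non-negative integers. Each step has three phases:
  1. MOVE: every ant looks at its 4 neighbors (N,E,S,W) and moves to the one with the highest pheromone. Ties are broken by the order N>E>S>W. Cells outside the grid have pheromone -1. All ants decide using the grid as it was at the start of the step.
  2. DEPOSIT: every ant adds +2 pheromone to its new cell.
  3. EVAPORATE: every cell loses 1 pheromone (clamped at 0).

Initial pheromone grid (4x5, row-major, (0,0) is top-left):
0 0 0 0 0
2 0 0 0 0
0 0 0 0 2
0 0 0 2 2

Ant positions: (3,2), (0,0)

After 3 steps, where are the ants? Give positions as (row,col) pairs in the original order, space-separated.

Step 1: ant0:(3,2)->E->(3,3) | ant1:(0,0)->S->(1,0)
  grid max=3 at (1,0)
Step 2: ant0:(3,3)->E->(3,4) | ant1:(1,0)->N->(0,0)
  grid max=2 at (1,0)
Step 3: ant0:(3,4)->W->(3,3) | ant1:(0,0)->S->(1,0)
  grid max=3 at (1,0)

(3,3) (1,0)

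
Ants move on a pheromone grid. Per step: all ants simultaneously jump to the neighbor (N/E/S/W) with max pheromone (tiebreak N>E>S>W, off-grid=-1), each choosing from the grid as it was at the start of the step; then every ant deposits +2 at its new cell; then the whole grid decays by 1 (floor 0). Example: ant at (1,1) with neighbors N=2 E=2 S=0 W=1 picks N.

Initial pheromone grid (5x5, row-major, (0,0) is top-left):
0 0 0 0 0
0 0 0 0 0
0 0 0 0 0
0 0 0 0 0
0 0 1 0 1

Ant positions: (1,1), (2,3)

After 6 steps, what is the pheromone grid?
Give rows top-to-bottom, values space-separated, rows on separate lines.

After step 1: ants at (0,1),(1,3)
  0 1 0 0 0
  0 0 0 1 0
  0 0 0 0 0
  0 0 0 0 0
  0 0 0 0 0
After step 2: ants at (0,2),(0,3)
  0 0 1 1 0
  0 0 0 0 0
  0 0 0 0 0
  0 0 0 0 0
  0 0 0 0 0
After step 3: ants at (0,3),(0,2)
  0 0 2 2 0
  0 0 0 0 0
  0 0 0 0 0
  0 0 0 0 0
  0 0 0 0 0
After step 4: ants at (0,2),(0,3)
  0 0 3 3 0
  0 0 0 0 0
  0 0 0 0 0
  0 0 0 0 0
  0 0 0 0 0
After step 5: ants at (0,3),(0,2)
  0 0 4 4 0
  0 0 0 0 0
  0 0 0 0 0
  0 0 0 0 0
  0 0 0 0 0
After step 6: ants at (0,2),(0,3)
  0 0 5 5 0
  0 0 0 0 0
  0 0 0 0 0
  0 0 0 0 0
  0 0 0 0 0

0 0 5 5 0
0 0 0 0 0
0 0 0 0 0
0 0 0 0 0
0 0 0 0 0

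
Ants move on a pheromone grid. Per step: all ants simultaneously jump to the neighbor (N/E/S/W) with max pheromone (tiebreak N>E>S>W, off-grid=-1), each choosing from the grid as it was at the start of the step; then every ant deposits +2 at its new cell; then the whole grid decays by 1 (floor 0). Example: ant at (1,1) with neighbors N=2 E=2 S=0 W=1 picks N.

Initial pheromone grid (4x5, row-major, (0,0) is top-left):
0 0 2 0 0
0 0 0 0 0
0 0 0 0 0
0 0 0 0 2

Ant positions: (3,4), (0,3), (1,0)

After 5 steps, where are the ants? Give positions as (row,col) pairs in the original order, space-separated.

Step 1: ant0:(3,4)->N->(2,4) | ant1:(0,3)->W->(0,2) | ant2:(1,0)->N->(0,0)
  grid max=3 at (0,2)
Step 2: ant0:(2,4)->S->(3,4) | ant1:(0,2)->E->(0,3) | ant2:(0,0)->E->(0,1)
  grid max=2 at (0,2)
Step 3: ant0:(3,4)->N->(2,4) | ant1:(0,3)->W->(0,2) | ant2:(0,1)->E->(0,2)
  grid max=5 at (0,2)
Step 4: ant0:(2,4)->S->(3,4) | ant1:(0,2)->E->(0,3) | ant2:(0,2)->E->(0,3)
  grid max=4 at (0,2)
Step 5: ant0:(3,4)->N->(2,4) | ant1:(0,3)->W->(0,2) | ant2:(0,3)->W->(0,2)
  grid max=7 at (0,2)

(2,4) (0,2) (0,2)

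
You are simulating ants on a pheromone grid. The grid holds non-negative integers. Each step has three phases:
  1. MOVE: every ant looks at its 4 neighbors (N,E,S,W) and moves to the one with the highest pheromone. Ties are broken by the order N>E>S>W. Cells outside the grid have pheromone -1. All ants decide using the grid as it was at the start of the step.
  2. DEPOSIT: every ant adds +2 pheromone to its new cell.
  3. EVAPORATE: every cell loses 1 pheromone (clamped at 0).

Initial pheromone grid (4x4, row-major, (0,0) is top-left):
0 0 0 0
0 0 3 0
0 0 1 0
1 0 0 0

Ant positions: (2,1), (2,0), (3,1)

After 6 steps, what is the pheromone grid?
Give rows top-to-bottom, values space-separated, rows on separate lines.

After step 1: ants at (2,2),(3,0),(3,0)
  0 0 0 0
  0 0 2 0
  0 0 2 0
  4 0 0 0
After step 2: ants at (1,2),(2,0),(2,0)
  0 0 0 0
  0 0 3 0
  3 0 1 0
  3 0 0 0
After step 3: ants at (2,2),(3,0),(3,0)
  0 0 0 0
  0 0 2 0
  2 0 2 0
  6 0 0 0
After step 4: ants at (1,2),(2,0),(2,0)
  0 0 0 0
  0 0 3 0
  5 0 1 0
  5 0 0 0
After step 5: ants at (2,2),(3,0),(3,0)
  0 0 0 0
  0 0 2 0
  4 0 2 0
  8 0 0 0
After step 6: ants at (1,2),(2,0),(2,0)
  0 0 0 0
  0 0 3 0
  7 0 1 0
  7 0 0 0

0 0 0 0
0 0 3 0
7 0 1 0
7 0 0 0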